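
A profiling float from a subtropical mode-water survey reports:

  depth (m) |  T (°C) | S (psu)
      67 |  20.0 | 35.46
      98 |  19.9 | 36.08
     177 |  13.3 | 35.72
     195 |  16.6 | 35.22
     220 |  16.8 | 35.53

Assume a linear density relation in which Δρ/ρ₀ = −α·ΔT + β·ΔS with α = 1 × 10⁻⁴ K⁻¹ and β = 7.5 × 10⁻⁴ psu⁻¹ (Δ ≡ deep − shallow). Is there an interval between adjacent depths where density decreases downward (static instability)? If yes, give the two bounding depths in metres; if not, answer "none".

Evaluate Δρ/ρ₀ = −αΔT + βΔS across each adjacent pair:
  67–98 m: −αΔT+βΔS = −(1 × 10⁻⁴)(-0.1)+(7.5 × 10⁻⁴)(+0.62) = 4.8 × 10⁻⁴ → stable
  98–177 m: −αΔT+βΔS = −(1 × 10⁻⁴)(-6.6)+(7.5 × 10⁻⁴)(-0.36) = 3.9 × 10⁻⁴ → stable
  177–195 m: −αΔT+βΔS = −(1 × 10⁻⁴)(+3.3)+(7.5 × 10⁻⁴)(-0.50) = -7.1 × 10⁻⁴ → UNSTABLE
  195–220 m: −αΔT+βΔS = −(1 × 10⁻⁴)(+0.2)+(7.5 × 10⁻⁴)(+0.31) = 2.1 × 10⁻⁴ → stable
The 177–195 m interval has Δρ < 0: lighter water underlies denser water.

177–195 m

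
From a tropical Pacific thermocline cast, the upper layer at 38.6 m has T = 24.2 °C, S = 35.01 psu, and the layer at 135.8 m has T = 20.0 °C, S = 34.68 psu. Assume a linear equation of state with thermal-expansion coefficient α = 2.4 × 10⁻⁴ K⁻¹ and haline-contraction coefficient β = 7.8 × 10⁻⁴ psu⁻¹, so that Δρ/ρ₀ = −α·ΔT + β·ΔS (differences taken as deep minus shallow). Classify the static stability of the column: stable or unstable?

stable

ΔT = 20.0 − 24.2 = -4.2 K and ΔS = 34.68 − 35.01 = -0.33 psu (deep − shallow).
−αΔT = 1.008 × 10⁻³; βΔS = -2.574 × 10⁻⁴; sum Δρ/ρ₀ = 7.506 × 10⁻⁴.
Δρ/ρ₀ > 0, so Δρ > 0: deeper water is denser → statically stable.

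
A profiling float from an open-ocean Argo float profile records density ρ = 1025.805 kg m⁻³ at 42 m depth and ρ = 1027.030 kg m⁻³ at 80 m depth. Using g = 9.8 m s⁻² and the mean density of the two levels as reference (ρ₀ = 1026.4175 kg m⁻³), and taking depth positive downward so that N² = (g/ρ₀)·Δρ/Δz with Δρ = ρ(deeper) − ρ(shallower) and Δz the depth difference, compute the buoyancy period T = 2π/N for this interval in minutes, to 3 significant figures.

5.97 min

Δρ = 1027.030 − 1025.805 = 1.225 kg m⁻³ over Δz = 80 − 42 = 38 m.
N² = (9.8/1026.4175) × (1.225/38) = 3.0779 × 10⁻⁴ s⁻².
N = √(3.0779 × 10⁻⁴) = 0.017544 rad s⁻¹, so T = 2π/N = 358.14 s = 5.9690 min ≈ 5.97 min.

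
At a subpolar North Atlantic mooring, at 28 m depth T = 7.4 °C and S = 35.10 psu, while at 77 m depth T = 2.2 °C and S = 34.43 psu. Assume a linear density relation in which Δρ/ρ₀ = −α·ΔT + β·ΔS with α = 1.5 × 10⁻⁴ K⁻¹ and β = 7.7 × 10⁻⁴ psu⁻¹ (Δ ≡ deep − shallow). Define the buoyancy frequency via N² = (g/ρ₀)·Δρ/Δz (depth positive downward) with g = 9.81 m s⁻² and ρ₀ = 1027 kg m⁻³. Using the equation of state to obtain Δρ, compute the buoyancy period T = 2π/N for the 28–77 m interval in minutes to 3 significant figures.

ΔT = -5.2 K, ΔS = -0.67 psu (deep − shallow).
Δρ/ρ₀ = −αΔT + βΔS = 7.80 × 10⁻⁴ − 5.159 × 10⁻⁴ = 2.641 × 10⁻⁴, so Δρ ≈ 0.2712 kg m⁻³.
N² = (g/ρ₀)·Δρ/Δz = g·(Δρ/ρ₀)/Δz = 9.81 × 2.641 × 10⁻⁴ / 49 = 5.2874 × 10⁻⁵ s⁻².
N = √(5.2874 × 10⁻⁵) = 7.2715 × 10⁻³ rad s⁻¹ → T = 2π/N = 864.08 s = 14.401 min ≈ 14.4 min.

14.4 min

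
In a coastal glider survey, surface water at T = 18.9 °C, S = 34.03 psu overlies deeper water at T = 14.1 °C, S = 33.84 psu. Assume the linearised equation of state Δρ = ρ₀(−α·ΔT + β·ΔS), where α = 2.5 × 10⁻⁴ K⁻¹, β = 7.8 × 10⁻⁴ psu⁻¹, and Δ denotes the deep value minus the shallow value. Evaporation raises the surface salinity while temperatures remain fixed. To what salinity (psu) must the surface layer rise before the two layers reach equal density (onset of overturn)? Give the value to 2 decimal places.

35.38 psu

Neutral buoyancy requires −α(T_deep − T_surf) + β(S_deep − S_surf′) = 0.
S_surf′ = S_deep − (α/β)·ΔT = 33.84 − (2.5 × 10⁻⁴/7.8 × 10⁻⁴)·(-4.8) = 35.3785 psu.
Increase required: 35.3785 − 34.03 = 1.3485 psu.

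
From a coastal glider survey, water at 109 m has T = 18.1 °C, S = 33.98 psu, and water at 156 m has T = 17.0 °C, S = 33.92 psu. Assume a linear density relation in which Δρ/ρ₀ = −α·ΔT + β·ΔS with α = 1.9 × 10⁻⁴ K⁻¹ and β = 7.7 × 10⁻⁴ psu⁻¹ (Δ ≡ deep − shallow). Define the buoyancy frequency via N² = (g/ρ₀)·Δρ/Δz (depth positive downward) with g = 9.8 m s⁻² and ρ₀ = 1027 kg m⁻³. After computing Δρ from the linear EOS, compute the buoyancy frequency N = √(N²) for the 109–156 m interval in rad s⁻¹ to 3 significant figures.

ΔT = -1.1 K, ΔS = -0.06 psu (deep − shallow).
Δρ/ρ₀ = −αΔT + βΔS = 2.09 × 10⁻⁴ − 4.62 × 10⁻⁵ = 1.628 × 10⁻⁴, so Δρ ≈ 0.1672 kg m⁻³.
N² = (g/ρ₀)·Δρ/Δz = g·(Δρ/ρ₀)/Δz = 9.8 × 1.628 × 10⁻⁴ / 47 = 3.3946 × 10⁻⁵ s⁻².
N = √(3.3946 × 10⁻⁵) = 5.8263 × 10⁻³ rad s⁻¹ ≈ 5.83 × 10⁻³ rad s⁻¹.

5.83 × 10⁻³ rad s⁻¹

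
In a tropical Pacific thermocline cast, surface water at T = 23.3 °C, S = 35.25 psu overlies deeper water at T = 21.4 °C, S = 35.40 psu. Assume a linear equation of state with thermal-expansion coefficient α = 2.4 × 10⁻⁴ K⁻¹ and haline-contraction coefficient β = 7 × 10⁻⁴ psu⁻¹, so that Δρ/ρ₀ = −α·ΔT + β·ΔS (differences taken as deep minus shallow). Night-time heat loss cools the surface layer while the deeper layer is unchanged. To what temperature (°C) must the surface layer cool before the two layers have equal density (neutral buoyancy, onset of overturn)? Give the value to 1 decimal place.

21.0 °C

Neutral buoyancy requires Δρ = 0, i.e. −α(T_deep − T_surf′) + β(S_deep − S_surf) = 0.
T_surf′ = T_deep − (β/α)·ΔS = 21.4 − (7 × 10⁻⁴/2.4 × 10⁻⁴)·(+0.15) = 20.962 °C.
Cooling required: 23.3 − (20.962) = 2.338 °C.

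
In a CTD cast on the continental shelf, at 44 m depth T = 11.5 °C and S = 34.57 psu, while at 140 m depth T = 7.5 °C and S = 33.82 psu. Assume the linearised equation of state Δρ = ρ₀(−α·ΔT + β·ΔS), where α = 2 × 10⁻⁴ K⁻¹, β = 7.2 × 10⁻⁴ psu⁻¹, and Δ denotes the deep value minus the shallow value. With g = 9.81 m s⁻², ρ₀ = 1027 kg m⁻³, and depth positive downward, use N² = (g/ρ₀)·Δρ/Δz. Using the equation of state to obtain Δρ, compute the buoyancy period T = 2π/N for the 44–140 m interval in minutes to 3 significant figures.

ΔT = -4.0 K, ΔS = -0.75 psu (deep − shallow).
Δρ/ρ₀ = −αΔT + βΔS = 8.00 × 10⁻⁴ − 5.40 × 10⁻⁴ = 2.60 × 10⁻⁴, so Δρ ≈ 0.2670 kg m⁻³.
N² = (g/ρ₀)·Δρ/Δz = g·(Δρ/ρ₀)/Δz = 9.81 × 2.60 × 10⁻⁴ / 96 = 2.6569 × 10⁻⁵ s⁻².
N = √(2.6569 × 10⁻⁵) = 5.1545 × 10⁻³ rad s⁻¹ → T = 2π/N = 1.2190 × 10³ s = 20.317 min ≈ 20.3 min.

20.3 min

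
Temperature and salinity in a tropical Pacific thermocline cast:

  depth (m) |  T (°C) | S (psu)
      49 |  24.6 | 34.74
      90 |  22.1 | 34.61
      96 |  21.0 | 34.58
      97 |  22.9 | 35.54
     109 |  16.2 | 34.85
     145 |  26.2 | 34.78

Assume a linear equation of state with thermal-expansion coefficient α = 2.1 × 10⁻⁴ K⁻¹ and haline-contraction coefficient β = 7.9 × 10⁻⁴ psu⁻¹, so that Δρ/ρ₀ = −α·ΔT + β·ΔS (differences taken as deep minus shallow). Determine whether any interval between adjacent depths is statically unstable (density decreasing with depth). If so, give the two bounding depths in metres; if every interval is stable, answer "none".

Evaluate Δρ/ρ₀ = −αΔT + βΔS across each adjacent pair:
  49–90 m: −αΔT+βΔS = −(2.1 × 10⁻⁴)(-2.5)+(7.9 × 10⁻⁴)(-0.13) = 4.2 × 10⁻⁴ → stable
  90–96 m: −αΔT+βΔS = −(2.1 × 10⁻⁴)(-1.1)+(7.9 × 10⁻⁴)(-0.03) = 2.1 × 10⁻⁴ → stable
  96–97 m: −αΔT+βΔS = −(2.1 × 10⁻⁴)(+1.9)+(7.9 × 10⁻⁴)(+0.96) = 3.6 × 10⁻⁴ → stable
  97–109 m: −αΔT+βΔS = −(2.1 × 10⁻⁴)(-6.7)+(7.9 × 10⁻⁴)(-0.69) = 8.6 × 10⁻⁴ → stable
  109–145 m: −αΔT+βΔS = −(2.1 × 10⁻⁴)(+10.0)+(7.9 × 10⁻⁴)(-0.07) = -2.2 × 10⁻³ → UNSTABLE
The 109–145 m interval has Δρ < 0: lighter water underlies denser water.

109–145 m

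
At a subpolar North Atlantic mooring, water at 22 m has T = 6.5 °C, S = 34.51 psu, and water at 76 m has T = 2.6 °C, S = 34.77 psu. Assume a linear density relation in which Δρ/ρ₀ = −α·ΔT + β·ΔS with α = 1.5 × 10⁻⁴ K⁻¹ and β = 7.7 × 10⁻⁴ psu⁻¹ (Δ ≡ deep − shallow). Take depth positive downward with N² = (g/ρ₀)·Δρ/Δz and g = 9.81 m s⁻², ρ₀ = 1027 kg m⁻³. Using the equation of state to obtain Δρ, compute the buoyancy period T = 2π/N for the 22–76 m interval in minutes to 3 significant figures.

ΔT = -3.9 K, ΔS = +0.26 psu (deep − shallow).
Δρ/ρ₀ = −αΔT + βΔS = 5.85 × 10⁻⁴ + 2.002 × 10⁻⁴ = 7.852 × 10⁻⁴, so Δρ ≈ 0.8064 kg m⁻³.
N² = (g/ρ₀)·Δρ/Δz = g·(Δρ/ρ₀)/Δz = 9.81 × 7.852 × 10⁻⁴ / 54 = 1.4264 × 10⁻⁴ s⁻².
N = √(1.4264 × 10⁻⁴) = 0.011943 rad s⁻¹ → T = 2π/N = 526.10 s = 8.7683 min ≈ 8.77 min.

8.77 min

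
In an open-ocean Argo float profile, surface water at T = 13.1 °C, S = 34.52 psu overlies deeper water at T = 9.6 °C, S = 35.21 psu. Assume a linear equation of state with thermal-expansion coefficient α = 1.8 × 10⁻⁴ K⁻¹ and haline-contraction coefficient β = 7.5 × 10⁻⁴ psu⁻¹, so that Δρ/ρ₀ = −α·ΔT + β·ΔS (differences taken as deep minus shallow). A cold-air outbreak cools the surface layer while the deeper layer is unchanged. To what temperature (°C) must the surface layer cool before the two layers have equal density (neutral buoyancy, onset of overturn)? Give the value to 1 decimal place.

6.7 °C

Neutral buoyancy requires Δρ = 0, i.e. −α(T_deep − T_surf′) + β(S_deep − S_surf) = 0.
T_surf′ = T_deep − (β/α)·ΔS = 9.6 − (7.5 × 10⁻⁴/1.8 × 10⁻⁴)·(+0.69) = 6.725 °C.
Cooling required: 13.1 − (6.725) = 6.375 °C.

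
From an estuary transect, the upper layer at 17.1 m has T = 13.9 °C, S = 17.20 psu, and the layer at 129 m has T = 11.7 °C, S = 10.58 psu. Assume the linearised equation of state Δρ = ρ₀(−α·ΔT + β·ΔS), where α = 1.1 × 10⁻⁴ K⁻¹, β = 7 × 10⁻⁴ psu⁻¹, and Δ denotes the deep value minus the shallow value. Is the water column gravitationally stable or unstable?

ΔT = 11.7 − 13.9 = -2.2 K and ΔS = 10.58 − 17.20 = -6.62 psu (deep − shallow).
−αΔT = 2.42 × 10⁻⁴; βΔS = -4.634 × 10⁻³; sum Δρ/ρ₀ = -4.392 × 10⁻³.
Δρ/ρ₀ < 0, so Δρ < 0: deeper water is lighter → statically unstable; the column would overturn.

unstable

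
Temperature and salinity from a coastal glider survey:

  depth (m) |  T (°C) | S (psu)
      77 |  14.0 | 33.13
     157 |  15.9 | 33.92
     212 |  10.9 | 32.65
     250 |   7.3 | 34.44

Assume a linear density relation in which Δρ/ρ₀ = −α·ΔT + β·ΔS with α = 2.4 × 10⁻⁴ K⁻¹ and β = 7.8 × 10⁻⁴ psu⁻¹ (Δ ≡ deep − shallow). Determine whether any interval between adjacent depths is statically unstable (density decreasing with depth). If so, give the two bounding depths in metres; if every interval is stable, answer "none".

none

Evaluate Δρ/ρ₀ = −αΔT + βΔS across each adjacent pair:
  77–157 m: −αΔT+βΔS = −(2.4 × 10⁻⁴)(+1.9)+(7.8 × 10⁻⁴)(+0.79) = 1.6 × 10⁻⁴ → stable
  157–212 m: −αΔT+βΔS = −(2.4 × 10⁻⁴)(-5.0)+(7.8 × 10⁻⁴)(-1.27) = 2.1 × 10⁻⁴ → stable
  212–250 m: −αΔT+βΔS = −(2.4 × 10⁻⁴)(-3.6)+(7.8 × 10⁻⁴)(+1.79) = 2.3 × 10⁻³ → stable
Every interval has Δρ > 0: the column is stably stratified throughout.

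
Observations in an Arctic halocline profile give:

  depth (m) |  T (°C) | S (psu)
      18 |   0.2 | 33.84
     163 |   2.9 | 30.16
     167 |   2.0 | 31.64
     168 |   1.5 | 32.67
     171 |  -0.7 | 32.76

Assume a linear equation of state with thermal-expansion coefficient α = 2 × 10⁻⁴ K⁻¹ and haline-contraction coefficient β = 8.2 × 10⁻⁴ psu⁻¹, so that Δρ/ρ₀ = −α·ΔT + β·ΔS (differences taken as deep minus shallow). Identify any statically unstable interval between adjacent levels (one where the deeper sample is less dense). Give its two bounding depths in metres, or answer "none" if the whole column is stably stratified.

Evaluate Δρ/ρ₀ = −αΔT + βΔS across each adjacent pair:
  18–163 m: −αΔT+βΔS = −(2 × 10⁻⁴)(+2.7)+(8.2 × 10⁻⁴)(-3.68) = -3.6 × 10⁻³ → UNSTABLE
  163–167 m: −αΔT+βΔS = −(2 × 10⁻⁴)(-0.9)+(8.2 × 10⁻⁴)(+1.48) = 1.4 × 10⁻³ → stable
  167–168 m: −αΔT+βΔS = −(2 × 10⁻⁴)(-0.5)+(8.2 × 10⁻⁴)(+1.03) = 9.4 × 10⁻⁴ → stable
  168–171 m: −αΔT+βΔS = −(2 × 10⁻⁴)(-2.2)+(8.2 × 10⁻⁴)(+0.09) = 5.1 × 10⁻⁴ → stable
The 18–163 m interval has Δρ < 0: lighter water underlies denser water.

18–163 m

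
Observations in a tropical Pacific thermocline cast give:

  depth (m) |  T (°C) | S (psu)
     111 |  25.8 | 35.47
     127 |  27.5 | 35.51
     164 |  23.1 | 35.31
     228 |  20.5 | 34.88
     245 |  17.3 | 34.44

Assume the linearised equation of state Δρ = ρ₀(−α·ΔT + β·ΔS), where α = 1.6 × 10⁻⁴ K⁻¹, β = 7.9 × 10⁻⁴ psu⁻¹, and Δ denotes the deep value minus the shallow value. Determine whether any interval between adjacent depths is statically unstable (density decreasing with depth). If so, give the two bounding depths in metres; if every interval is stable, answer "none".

Evaluate Δρ/ρ₀ = −αΔT + βΔS across each adjacent pair:
  111–127 m: −αΔT+βΔS = −(1.6 × 10⁻⁴)(+1.7)+(7.9 × 10⁻⁴)(+0.04) = -2.4 × 10⁻⁴ → UNSTABLE
  127–164 m: −αΔT+βΔS = −(1.6 × 10⁻⁴)(-4.4)+(7.9 × 10⁻⁴)(-0.20) = 5.5 × 10⁻⁴ → stable
  164–228 m: −αΔT+βΔS = −(1.6 × 10⁻⁴)(-2.6)+(7.9 × 10⁻⁴)(-0.43) = 7.6 × 10⁻⁵ → stable
  228–245 m: −αΔT+βΔS = −(1.6 × 10⁻⁴)(-3.2)+(7.9 × 10⁻⁴)(-0.44) = 1.6 × 10⁻⁴ → stable
The 111–127 m interval has Δρ < 0: lighter water underlies denser water.

111–127 m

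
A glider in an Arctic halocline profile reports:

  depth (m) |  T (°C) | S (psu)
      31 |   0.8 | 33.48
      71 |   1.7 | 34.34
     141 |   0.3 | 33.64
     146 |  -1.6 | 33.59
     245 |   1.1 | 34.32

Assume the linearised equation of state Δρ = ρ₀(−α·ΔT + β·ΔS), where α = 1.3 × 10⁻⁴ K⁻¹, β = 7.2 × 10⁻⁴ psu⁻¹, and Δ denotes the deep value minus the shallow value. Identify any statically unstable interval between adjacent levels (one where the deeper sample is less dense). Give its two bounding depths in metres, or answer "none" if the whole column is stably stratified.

71–141 m

Evaluate Δρ/ρ₀ = −αΔT + βΔS across each adjacent pair:
  31–71 m: −αΔT+βΔS = −(1.3 × 10⁻⁴)(+0.9)+(7.2 × 10⁻⁴)(+0.86) = 5.0 × 10⁻⁴ → stable
  71–141 m: −αΔT+βΔS = −(1.3 × 10⁻⁴)(-1.4)+(7.2 × 10⁻⁴)(-0.70) = -3.2 × 10⁻⁴ → UNSTABLE
  141–146 m: −αΔT+βΔS = −(1.3 × 10⁻⁴)(-1.9)+(7.2 × 10⁻⁴)(-0.05) = 2.1 × 10⁻⁴ → stable
  146–245 m: −αΔT+βΔS = −(1.3 × 10⁻⁴)(+2.7)+(7.2 × 10⁻⁴)(+0.73) = 1.7 × 10⁻⁴ → stable
The 71–141 m interval has Δρ < 0: lighter water underlies denser water.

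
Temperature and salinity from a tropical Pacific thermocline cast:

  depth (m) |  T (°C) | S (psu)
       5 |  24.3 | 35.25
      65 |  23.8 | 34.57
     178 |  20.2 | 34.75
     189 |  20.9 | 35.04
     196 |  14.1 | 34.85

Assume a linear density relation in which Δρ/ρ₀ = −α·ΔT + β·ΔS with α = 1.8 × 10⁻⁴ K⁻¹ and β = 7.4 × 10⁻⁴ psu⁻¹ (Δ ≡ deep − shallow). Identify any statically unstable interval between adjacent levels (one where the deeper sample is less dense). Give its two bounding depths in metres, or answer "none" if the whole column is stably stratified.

Evaluate Δρ/ρ₀ = −αΔT + βΔS across each adjacent pair:
  5–65 m: −αΔT+βΔS = −(1.8 × 10⁻⁴)(-0.5)+(7.4 × 10⁻⁴)(-0.68) = -4.1 × 10⁻⁴ → UNSTABLE
  65–178 m: −αΔT+βΔS = −(1.8 × 10⁻⁴)(-3.6)+(7.4 × 10⁻⁴)(+0.18) = 7.8 × 10⁻⁴ → stable
  178–189 m: −αΔT+βΔS = −(1.8 × 10⁻⁴)(+0.7)+(7.4 × 10⁻⁴)(+0.29) = 8.9 × 10⁻⁵ → stable
  189–196 m: −αΔT+βΔS = −(1.8 × 10⁻⁴)(-6.8)+(7.4 × 10⁻⁴)(-0.19) = 1.1 × 10⁻³ → stable
The 5–65 m interval has Δρ < 0: lighter water underlies denser water.

5–65 m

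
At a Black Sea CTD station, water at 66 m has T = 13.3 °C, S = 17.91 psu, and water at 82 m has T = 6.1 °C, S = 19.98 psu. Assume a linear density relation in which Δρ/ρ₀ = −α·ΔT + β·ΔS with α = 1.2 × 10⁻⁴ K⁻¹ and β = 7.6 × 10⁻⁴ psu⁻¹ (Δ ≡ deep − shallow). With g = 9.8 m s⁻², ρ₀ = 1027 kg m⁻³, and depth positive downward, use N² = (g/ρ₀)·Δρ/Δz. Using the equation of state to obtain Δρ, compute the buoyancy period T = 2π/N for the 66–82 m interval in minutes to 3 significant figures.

2.71 min

ΔT = -7.2 K, ΔS = +2.07 psu (deep − shallow).
Δρ/ρ₀ = −αΔT + βΔS = 8.64 × 10⁻⁴ + 1.5732 × 10⁻³ = 2.4372 × 10⁻³, so Δρ ≈ 2.503 kg m⁻³.
N² = (g/ρ₀)·Δρ/Δz = g·(Δρ/ρ₀)/Δz = 9.8 × 2.4372 × 10⁻³ / 16 = 1.4928 × 10⁻³ s⁻².
N = √(1.4928 × 10⁻³) = 0.038637 rad s⁻¹ → T = 2π/N = 162.62 s = 2.7103 min ≈ 2.71 min.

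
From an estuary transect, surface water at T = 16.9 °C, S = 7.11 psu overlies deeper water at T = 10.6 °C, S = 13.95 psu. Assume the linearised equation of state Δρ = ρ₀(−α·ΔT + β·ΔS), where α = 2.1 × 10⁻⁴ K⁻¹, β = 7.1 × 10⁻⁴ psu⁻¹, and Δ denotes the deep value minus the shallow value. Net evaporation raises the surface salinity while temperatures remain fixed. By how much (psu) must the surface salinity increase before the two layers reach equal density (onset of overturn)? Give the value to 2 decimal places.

Neutral buoyancy requires −α(T_deep − T_surf) + β(S_deep − S_surf′) = 0.
S_surf′ = S_deep − (α/β)·ΔT = 13.95 − (2.1 × 10⁻⁴/7.1 × 10⁻⁴)·(-6.3) = 15.8134 psu.
Increase required: 15.8134 − 7.11 = 8.7034 psu.

8.70 psu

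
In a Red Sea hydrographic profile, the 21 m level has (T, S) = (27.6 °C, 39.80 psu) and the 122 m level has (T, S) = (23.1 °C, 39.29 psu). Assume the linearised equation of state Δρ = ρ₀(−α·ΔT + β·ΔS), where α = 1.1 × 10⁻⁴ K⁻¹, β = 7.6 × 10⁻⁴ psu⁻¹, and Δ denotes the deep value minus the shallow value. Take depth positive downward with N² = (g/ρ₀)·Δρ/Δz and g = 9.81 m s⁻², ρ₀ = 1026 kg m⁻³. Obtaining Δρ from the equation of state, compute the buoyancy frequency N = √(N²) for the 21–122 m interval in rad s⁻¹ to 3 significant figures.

3.23 × 10⁻³ rad s⁻¹

ΔT = -4.5 K, ΔS = -0.51 psu (deep − shallow).
Δρ/ρ₀ = −αΔT + βΔS = 4.95 × 10⁻⁴ − 3.876 × 10⁻⁴ = 1.074 × 10⁻⁴, so Δρ ≈ 0.1102 kg m⁻³.
N² = (g/ρ₀)·Δρ/Δz = g·(Δρ/ρ₀)/Δz = 9.81 × 1.074 × 10⁻⁴ / 101 = 1.0432 × 10⁻⁵ s⁻².
N = √(1.0432 × 10⁻⁵) = 3.2299 × 10⁻³ rad s⁻¹ ≈ 3.23 × 10⁻³ rad s⁻¹.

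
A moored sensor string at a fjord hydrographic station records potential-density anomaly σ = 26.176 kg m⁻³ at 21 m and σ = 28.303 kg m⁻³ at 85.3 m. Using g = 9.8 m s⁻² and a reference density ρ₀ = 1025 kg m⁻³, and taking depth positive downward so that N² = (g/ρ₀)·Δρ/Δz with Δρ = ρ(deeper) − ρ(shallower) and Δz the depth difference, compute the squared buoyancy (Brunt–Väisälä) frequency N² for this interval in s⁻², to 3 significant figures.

3.16 × 10⁻⁴ s⁻²

Δρ = 1028.303 − 1026.176 = 2.127 kg m⁻³ over Δz = 85.3 − 21 = 64.3 m.
N² = (9.8/1025) × (2.127/64.3) = 3.1627 × 10⁻⁴ s⁻² ≈ 3.16 × 10⁻⁴ s⁻².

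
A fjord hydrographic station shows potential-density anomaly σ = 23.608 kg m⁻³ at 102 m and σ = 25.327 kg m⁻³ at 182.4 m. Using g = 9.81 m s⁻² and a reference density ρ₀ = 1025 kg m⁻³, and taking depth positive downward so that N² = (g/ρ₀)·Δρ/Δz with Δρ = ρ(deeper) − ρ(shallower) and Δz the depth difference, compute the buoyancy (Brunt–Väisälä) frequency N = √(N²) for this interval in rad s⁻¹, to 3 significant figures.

0.0143 rad s⁻¹

Δρ = 1025.327 − 1023.608 = 1.719 kg m⁻³ over Δz = 182.4 − 102 = 80.4 m.
N² = (9.81/1025) × (1.719/80.4) = 2.0463 × 10⁻⁴ s⁻².
N = √(2.0463 × 10⁻⁴) = 0.014305 rad s⁻¹ ≈ 0.0143 rad s⁻¹.
N² > 0, so the interval is statically stable.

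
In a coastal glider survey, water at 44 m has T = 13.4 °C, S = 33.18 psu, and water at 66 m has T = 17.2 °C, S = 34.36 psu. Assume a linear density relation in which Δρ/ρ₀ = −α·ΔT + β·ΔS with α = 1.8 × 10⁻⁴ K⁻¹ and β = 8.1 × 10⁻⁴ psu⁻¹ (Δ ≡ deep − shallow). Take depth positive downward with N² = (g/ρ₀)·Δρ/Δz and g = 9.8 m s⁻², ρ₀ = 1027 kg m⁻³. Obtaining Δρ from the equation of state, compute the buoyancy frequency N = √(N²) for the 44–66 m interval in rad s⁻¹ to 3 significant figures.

ΔT = +3.8 K, ΔS = +1.18 psu (deep − shallow).
Δρ/ρ₀ = −αΔT + βΔS = -6.84 × 10⁻⁴ + 9.558 × 10⁻⁴ = 2.718 × 10⁻⁴, so Δρ ≈ 0.2791 kg m⁻³.
N² = (g/ρ₀)·Δρ/Δz = g·(Δρ/ρ₀)/Δz = 9.8 × 2.718 × 10⁻⁴ / 22 = 1.2107 × 10⁻⁴ s⁻².
N = √(1.2107 × 10⁻⁴) = 0.011003 rad s⁻¹ ≈ 0.0110 rad s⁻¹.

0.0110 rad s⁻¹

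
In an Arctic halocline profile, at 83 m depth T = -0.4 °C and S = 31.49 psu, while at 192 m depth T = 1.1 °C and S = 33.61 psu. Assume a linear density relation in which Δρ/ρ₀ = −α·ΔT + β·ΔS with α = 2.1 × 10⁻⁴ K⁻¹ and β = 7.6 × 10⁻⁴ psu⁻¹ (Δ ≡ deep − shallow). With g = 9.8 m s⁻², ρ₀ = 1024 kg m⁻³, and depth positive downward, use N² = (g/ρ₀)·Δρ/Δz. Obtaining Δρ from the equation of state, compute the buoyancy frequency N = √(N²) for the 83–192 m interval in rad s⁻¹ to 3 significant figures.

ΔT = +1.5 K, ΔS = +2.12 psu (deep − shallow).
Δρ/ρ₀ = −αΔT + βΔS = -3.15 × 10⁻⁴ + 1.6112 × 10⁻³ = 1.2962 × 10⁻³, so Δρ ≈ 1.327 kg m⁻³.
N² = (g/ρ₀)·Δρ/Δz = g·(Δρ/ρ₀)/Δz = 9.8 × 1.2962 × 10⁻³ / 109 = 1.1654 × 10⁻⁴ s⁻².
N = √(1.1654 × 10⁻⁴) = 0.010795 rad s⁻¹ ≈ 0.0108 rad s⁻¹.

0.0108 rad s⁻¹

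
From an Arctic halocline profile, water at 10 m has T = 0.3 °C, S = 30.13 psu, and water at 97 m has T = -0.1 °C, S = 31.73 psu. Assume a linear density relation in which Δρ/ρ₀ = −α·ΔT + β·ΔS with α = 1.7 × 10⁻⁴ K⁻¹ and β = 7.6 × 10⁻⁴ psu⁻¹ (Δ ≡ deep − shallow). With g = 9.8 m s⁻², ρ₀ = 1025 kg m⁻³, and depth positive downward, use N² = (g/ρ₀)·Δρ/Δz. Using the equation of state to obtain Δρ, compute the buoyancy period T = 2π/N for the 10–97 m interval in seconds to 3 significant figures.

ΔT = -0.4 K, ΔS = +1.60 psu (deep − shallow).
Δρ/ρ₀ = −αΔT + βΔS = 6.80 × 10⁻⁵ + 1.216 × 10⁻³ = 1.284 × 10⁻³, so Δρ ≈ 1.316 kg m⁻³.
N² = (g/ρ₀)·Δρ/Δz = g·(Δρ/ρ₀)/Δz = 9.8 × 1.284 × 10⁻³ / 87 = 1.4463 × 10⁻⁴ s⁻².
N = √(1.4463 × 10⁻⁴) = 0.012026 rad s⁻¹ → T = 2π/N = 522.47 s ≈ 522 s.

522 s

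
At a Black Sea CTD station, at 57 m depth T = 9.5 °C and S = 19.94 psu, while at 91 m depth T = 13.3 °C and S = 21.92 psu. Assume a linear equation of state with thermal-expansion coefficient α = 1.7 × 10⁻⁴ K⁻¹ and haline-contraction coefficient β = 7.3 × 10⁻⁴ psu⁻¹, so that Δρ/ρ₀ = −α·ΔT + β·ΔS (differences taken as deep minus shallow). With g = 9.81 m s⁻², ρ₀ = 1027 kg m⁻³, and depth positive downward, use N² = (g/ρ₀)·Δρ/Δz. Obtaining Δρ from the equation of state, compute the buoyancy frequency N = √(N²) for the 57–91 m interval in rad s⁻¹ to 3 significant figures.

ΔT = +3.8 K, ΔS = +1.98 psu (deep − shallow).
Δρ/ρ₀ = −αΔT + βΔS = -6.46 × 10⁻⁴ + 1.4454 × 10⁻³ = 7.994 × 10⁻⁴, so Δρ ≈ 0.8210 kg m⁻³.
N² = (g/ρ₀)·Δρ/Δz = g·(Δρ/ρ₀)/Δz = 9.81 × 7.994 × 10⁻⁴ / 34 = 2.3065 × 10⁻⁴ s⁻².
N = √(2.3065 × 10⁻⁴) = 0.015187 rad s⁻¹ ≈ 0.0152 rad s⁻¹.

0.0152 rad s⁻¹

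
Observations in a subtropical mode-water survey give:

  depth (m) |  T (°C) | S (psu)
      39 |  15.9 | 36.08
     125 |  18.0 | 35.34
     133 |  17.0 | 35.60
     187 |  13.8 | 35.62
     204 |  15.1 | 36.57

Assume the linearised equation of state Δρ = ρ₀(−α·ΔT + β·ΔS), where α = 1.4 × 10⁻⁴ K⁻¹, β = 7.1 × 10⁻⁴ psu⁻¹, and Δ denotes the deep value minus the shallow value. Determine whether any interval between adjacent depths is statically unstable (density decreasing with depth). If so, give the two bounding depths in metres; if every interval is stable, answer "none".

39–125 m

Evaluate Δρ/ρ₀ = −αΔT + βΔS across each adjacent pair:
  39–125 m: −αΔT+βΔS = −(1.4 × 10⁻⁴)(+2.1)+(7.1 × 10⁻⁴)(-0.74) = -8.2 × 10⁻⁴ → UNSTABLE
  125–133 m: −αΔT+βΔS = −(1.4 × 10⁻⁴)(-1.0)+(7.1 × 10⁻⁴)(+0.26) = 3.2 × 10⁻⁴ → stable
  133–187 m: −αΔT+βΔS = −(1.4 × 10⁻⁴)(-3.2)+(7.1 × 10⁻⁴)(+0.02) = 4.6 × 10⁻⁴ → stable
  187–204 m: −αΔT+βΔS = −(1.4 × 10⁻⁴)(+1.3)+(7.1 × 10⁻⁴)(+0.95) = 4.9 × 10⁻⁴ → stable
The 39–125 m interval has Δρ < 0: lighter water underlies denser water.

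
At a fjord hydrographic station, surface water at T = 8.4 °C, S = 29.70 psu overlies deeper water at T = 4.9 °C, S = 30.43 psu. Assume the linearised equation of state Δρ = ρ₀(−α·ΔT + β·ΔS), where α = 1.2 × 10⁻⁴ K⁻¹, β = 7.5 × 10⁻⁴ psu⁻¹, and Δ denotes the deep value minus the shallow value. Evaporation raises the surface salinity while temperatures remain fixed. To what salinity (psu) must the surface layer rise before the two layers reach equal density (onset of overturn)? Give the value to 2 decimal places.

30.99 psu

Neutral buoyancy requires −α(T_deep − T_surf) + β(S_deep − S_surf′) = 0.
S_surf′ = S_deep − (α/β)·ΔT = 30.43 − (1.2 × 10⁻⁴/7.5 × 10⁻⁴)·(-3.5) = 30.9900 psu.
Increase required: 30.9900 − 29.70 = 1.2900 psu.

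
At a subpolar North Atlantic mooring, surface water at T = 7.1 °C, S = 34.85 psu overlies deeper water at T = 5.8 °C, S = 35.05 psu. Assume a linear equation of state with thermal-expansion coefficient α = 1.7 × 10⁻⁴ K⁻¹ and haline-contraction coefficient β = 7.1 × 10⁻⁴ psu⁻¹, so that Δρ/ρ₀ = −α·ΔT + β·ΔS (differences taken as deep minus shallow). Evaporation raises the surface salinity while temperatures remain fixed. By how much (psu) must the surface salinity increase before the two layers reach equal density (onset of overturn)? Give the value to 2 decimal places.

0.51 psu

Neutral buoyancy requires −α(T_deep − T_surf) + β(S_deep − S_surf′) = 0.
S_surf′ = S_deep − (α/β)·ΔT = 35.05 − (1.7 × 10⁻⁴/7.1 × 10⁻⁴)·(-1.3) = 35.3613 psu.
Increase required: 35.3613 − 34.85 = 0.5113 psu.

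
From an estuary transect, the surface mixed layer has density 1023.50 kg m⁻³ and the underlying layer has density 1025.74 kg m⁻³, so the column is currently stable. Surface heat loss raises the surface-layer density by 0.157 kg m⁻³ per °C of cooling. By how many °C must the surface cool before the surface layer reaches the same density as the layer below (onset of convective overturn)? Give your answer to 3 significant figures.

14.3 °C

Density deficit of the surface layer: 1025.74 − 1023.50 = 2.24 kg m⁻³.
Required change = 2.24 / 0.157 = 14.3 °C.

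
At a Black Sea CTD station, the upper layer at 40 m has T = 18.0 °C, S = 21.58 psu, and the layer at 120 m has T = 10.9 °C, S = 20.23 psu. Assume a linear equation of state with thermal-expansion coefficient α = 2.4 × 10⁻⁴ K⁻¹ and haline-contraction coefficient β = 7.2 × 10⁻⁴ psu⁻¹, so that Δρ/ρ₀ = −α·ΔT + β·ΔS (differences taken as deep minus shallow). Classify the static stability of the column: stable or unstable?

ΔT = 10.9 − 18.0 = -7.1 K and ΔS = 20.23 − 21.58 = -1.35 psu (deep − shallow).
−αΔT = 1.704 × 10⁻³; βΔS = -9.72 × 10⁻⁴; sum Δρ/ρ₀ = 7.32 × 10⁻⁴.
Δρ/ρ₀ > 0, so Δρ > 0: deeper water is denser → statically stable.

stable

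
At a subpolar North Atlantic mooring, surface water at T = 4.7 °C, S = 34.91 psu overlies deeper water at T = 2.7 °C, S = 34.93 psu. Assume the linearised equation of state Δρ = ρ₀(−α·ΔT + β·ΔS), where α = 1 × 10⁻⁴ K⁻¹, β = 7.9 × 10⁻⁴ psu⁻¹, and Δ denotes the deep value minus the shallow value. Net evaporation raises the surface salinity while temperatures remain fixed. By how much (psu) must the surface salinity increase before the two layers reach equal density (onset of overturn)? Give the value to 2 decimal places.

0.27 psu

Neutral buoyancy requires −α(T_deep − T_surf) + β(S_deep − S_surf′) = 0.
S_surf′ = S_deep − (α/β)·ΔT = 34.93 − (1 × 10⁻⁴/7.9 × 10⁻⁴)·(-2.0) = 35.1832 psu.
Increase required: 35.1832 − 34.91 = 0.2732 psu.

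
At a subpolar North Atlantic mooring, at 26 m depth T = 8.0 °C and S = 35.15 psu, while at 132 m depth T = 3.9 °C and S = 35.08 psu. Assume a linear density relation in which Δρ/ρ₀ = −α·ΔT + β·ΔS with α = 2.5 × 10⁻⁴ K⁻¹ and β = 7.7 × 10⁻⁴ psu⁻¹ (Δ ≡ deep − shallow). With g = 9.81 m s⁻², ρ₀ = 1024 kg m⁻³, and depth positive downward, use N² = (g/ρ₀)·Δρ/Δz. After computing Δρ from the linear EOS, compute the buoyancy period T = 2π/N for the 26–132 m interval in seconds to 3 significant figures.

ΔT = -4.1 K, ΔS = -0.07 psu (deep − shallow).
Δρ/ρ₀ = −αΔT + βΔS = 1.025 × 10⁻³ − 5.39 × 10⁻⁵ = 9.711 × 10⁻⁴, so Δρ ≈ 0.9944 kg m⁻³.
N² = (g/ρ₀)·Δρ/Δz = g·(Δρ/ρ₀)/Δz = 9.81 × 9.711 × 10⁻⁴ / 106 = 8.9873 × 10⁻⁵ s⁻².
N = √(8.9873 × 10⁻⁵) = 9.4801 × 10⁻³ rad s⁻¹ → T = 2π/N = 662.78 s ≈ 663 s.

663 s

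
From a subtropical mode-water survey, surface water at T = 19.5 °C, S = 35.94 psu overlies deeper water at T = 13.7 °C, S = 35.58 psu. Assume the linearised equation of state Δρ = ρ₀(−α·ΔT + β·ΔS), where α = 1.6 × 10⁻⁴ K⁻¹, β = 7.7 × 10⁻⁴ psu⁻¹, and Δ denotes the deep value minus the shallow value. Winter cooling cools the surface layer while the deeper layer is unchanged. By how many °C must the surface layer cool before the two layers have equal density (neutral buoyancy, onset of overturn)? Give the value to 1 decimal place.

Neutral buoyancy requires Δρ = 0, i.e. −α(T_deep − T_surf′) + β(S_deep − S_surf) = 0.
T_surf′ = T_deep − (β/α)·ΔS = 13.7 − (7.7 × 10⁻⁴/1.6 × 10⁻⁴)·(-0.36) = 15.432 °C.
Cooling required: 19.5 − (15.432) = 4.068 °C.

4.1 °C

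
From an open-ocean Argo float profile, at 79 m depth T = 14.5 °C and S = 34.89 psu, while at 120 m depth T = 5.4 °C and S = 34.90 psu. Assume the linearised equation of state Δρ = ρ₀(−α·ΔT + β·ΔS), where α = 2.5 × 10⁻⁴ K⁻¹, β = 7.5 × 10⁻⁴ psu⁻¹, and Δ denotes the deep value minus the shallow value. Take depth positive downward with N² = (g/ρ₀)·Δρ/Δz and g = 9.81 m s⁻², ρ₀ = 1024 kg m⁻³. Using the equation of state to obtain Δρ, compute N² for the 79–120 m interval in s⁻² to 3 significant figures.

ΔT = -9.1 K, ΔS = +0.01 psu (deep − shallow).
Δρ/ρ₀ = −αΔT + βΔS = 2.275 × 10⁻³ + 7.50 × 10⁻⁶ = 2.2825 × 10⁻³, so Δρ ≈ 2.337 kg m⁻³.
N² = (g/ρ₀)·Δρ/Δz = g·(Δρ/ρ₀)/Δz = 9.81 × 2.2825 × 10⁻³ / 41 = 5.4613 × 10⁻⁴ s⁻² ≈ 5.46 × 10⁻⁴ s⁻².

5.46 × 10⁻⁴ s⁻²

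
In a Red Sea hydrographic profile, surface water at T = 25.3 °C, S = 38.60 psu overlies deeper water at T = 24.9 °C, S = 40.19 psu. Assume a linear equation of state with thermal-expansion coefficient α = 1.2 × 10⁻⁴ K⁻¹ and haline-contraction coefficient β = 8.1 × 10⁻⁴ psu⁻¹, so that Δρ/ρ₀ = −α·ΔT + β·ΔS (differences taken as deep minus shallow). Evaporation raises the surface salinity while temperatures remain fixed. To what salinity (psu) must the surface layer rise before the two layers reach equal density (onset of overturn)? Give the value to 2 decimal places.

40.25 psu

Neutral buoyancy requires −α(T_deep − T_surf) + β(S_deep − S_surf′) = 0.
S_surf′ = S_deep − (α/β)·ΔT = 40.19 − (1.2 × 10⁻⁴/8.1 × 10⁻⁴)·(-0.4) = 40.2493 psu.
Increase required: 40.2493 − 38.60 = 1.6493 psu.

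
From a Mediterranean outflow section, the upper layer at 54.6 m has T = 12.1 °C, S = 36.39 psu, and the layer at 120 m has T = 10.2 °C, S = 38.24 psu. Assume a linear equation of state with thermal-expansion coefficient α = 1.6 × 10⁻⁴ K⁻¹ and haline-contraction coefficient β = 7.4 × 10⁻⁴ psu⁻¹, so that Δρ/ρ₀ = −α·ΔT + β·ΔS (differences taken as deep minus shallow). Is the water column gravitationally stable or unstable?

stable

ΔT = 10.2 − 12.1 = -1.9 K and ΔS = 38.24 − 36.39 = +1.85 psu (deep − shallow).
−αΔT = 3.04 × 10⁻⁴; βΔS = 1.369 × 10⁻³; sum Δρ/ρ₀ = 1.673 × 10⁻³.
Δρ/ρ₀ > 0, so Δρ > 0: deeper water is denser → statically stable.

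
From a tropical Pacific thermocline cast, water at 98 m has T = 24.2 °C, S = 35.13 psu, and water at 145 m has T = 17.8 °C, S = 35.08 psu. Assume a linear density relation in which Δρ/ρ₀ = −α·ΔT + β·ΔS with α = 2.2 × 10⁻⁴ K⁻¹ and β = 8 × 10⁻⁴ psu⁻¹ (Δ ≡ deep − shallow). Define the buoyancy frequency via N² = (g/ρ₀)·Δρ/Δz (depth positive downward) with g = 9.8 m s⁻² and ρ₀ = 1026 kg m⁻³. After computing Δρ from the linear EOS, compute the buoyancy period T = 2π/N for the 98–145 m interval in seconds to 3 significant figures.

ΔT = -6.4 K, ΔS = -0.05 psu (deep − shallow).
Δρ/ρ₀ = −αΔT + βΔS = 1.408 × 10⁻³ − 4.00 × 10⁻⁵ = 1.368 × 10⁻³, so Δρ ≈ 1.404 kg m⁻³.
N² = (g/ρ₀)·Δρ/Δz = g·(Δρ/ρ₀)/Δz = 9.8 × 1.368 × 10⁻³ / 47 = 2.8524 × 10⁻⁴ s⁻².
N = √(2.8524 × 10⁻⁴) = 0.016889 rad s⁻¹ → T = 2π/N = 372.03 s ≈ 372 s.

372 s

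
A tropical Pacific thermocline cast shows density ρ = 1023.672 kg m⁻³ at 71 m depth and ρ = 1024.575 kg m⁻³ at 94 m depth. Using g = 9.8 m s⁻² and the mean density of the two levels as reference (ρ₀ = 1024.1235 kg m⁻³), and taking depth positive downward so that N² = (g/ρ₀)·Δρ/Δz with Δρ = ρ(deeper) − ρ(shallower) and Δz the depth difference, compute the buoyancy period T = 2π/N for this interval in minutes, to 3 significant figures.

5.40 min

Δρ = 1024.575 − 1023.672 = 0.903 kg m⁻³ over Δz = 94 − 71 = 23 m.
N² = (9.8/1024.1235) × (0.903/23) = 3.7569 × 10⁻⁴ s⁻².
N = √(3.7569 × 10⁻⁴) = 0.019383 rad s⁻¹, so T = 2π/N = 324.16 s = 5.4027 min ≈ 5.40 min.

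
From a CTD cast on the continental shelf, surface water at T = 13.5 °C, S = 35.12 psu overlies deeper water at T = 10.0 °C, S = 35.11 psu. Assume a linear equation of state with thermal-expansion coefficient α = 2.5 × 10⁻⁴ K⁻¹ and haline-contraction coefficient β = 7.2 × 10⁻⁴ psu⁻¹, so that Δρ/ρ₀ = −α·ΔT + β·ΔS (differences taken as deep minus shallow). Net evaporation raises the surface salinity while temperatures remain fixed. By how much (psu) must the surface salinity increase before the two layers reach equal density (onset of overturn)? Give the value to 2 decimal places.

Neutral buoyancy requires −α(T_deep − T_surf) + β(S_deep − S_surf′) = 0.
S_surf′ = S_deep − (α/β)·ΔT = 35.11 − (2.5 × 10⁻⁴/7.2 × 10⁻⁴)·(-3.5) = 36.3253 psu.
Increase required: 36.3253 − 35.12 = 1.2053 psu.

1.21 psu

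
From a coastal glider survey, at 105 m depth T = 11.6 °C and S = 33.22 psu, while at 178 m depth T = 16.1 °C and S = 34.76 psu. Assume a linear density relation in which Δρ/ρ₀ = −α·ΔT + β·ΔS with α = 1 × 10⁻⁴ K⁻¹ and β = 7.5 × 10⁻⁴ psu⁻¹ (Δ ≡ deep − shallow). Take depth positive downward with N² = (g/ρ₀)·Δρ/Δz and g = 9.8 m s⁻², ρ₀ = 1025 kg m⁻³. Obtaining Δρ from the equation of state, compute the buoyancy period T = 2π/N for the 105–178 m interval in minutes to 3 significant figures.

10.8 min

ΔT = +4.5 K, ΔS = +1.54 psu (deep − shallow).
Δρ/ρ₀ = −αΔT + βΔS = -4.50 × 10⁻⁴ + 1.155 × 10⁻³ = 7.05 × 10⁻⁴, so Δρ ≈ 0.7226 kg m⁻³.
N² = (g/ρ₀)·Δρ/Δz = g·(Δρ/ρ₀)/Δz = 9.8 × 7.05 × 10⁻⁴ / 73 = 9.4644 × 10⁻⁵ s⁻².
N = √(9.4644 × 10⁻⁵) = 9.7285 × 10⁻³ rad s⁻¹ → T = 2π/N = 645.85 s = 10.764 min ≈ 10.8 min.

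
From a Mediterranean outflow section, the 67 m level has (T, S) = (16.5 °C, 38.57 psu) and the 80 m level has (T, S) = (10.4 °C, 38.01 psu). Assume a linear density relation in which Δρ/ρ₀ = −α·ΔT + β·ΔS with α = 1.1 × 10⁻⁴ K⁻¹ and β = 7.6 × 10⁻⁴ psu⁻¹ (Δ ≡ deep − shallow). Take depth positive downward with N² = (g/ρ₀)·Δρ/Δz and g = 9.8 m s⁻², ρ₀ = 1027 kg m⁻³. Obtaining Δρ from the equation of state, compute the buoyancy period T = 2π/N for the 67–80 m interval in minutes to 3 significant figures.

7.70 min

ΔT = -6.1 K, ΔS = -0.56 psu (deep − shallow).
Δρ/ρ₀ = −αΔT + βΔS = 6.71 × 10⁻⁴ − 4.256 × 10⁻⁴ = 2.454 × 10⁻⁴, so Δρ ≈ 0.2520 kg m⁻³.
N² = (g/ρ₀)·Δρ/Δz = g·(Δρ/ρ₀)/Δz = 9.8 × 2.454 × 10⁻⁴ / 13 = 1.8499 × 10⁻⁴ s⁻².
N = √(1.8499 × 10⁻⁴) = 0.013601 rad s⁻¹ → T = 2π/N = 461.96 s = 7.6993 min ≈ 7.70 min.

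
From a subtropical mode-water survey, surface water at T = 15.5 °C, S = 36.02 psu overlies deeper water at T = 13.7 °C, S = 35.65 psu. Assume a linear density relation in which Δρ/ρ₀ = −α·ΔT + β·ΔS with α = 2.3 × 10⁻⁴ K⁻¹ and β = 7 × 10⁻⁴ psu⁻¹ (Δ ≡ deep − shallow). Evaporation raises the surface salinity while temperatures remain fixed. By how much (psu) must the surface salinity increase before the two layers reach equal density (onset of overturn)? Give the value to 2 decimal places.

Neutral buoyancy requires −α(T_deep − T_surf) + β(S_deep − S_surf′) = 0.
S_surf′ = S_deep − (α/β)·ΔT = 35.65 − (2.3 × 10⁻⁴/7 × 10⁻⁴)·(-1.8) = 36.2414 psu.
Increase required: 36.2414 − 36.02 = 0.2214 psu.

0.22 psu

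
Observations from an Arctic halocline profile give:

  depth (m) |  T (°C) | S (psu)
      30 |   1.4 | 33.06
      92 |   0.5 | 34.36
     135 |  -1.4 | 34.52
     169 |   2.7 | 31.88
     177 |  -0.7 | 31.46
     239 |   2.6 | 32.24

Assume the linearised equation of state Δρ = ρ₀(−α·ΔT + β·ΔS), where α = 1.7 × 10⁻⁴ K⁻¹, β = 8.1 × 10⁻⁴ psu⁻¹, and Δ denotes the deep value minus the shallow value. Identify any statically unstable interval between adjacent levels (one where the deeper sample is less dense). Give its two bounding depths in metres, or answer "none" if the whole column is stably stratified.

Evaluate Δρ/ρ₀ = −αΔT + βΔS across each adjacent pair:
  30–92 m: −αΔT+βΔS = −(1.7 × 10⁻⁴)(-0.9)+(8.1 × 10⁻⁴)(+1.30) = 1.2 × 10⁻³ → stable
  92–135 m: −αΔT+βΔS = −(1.7 × 10⁻⁴)(-1.9)+(8.1 × 10⁻⁴)(+0.16) = 4.5 × 10⁻⁴ → stable
  135–169 m: −αΔT+βΔS = −(1.7 × 10⁻⁴)(+4.1)+(8.1 × 10⁻⁴)(-2.64) = -2.8 × 10⁻³ → UNSTABLE
  169–177 m: −αΔT+βΔS = −(1.7 × 10⁻⁴)(-3.4)+(8.1 × 10⁻⁴)(-0.42) = 2.4 × 10⁻⁴ → stable
  177–239 m: −αΔT+βΔS = −(1.7 × 10⁻⁴)(+3.3)+(8.1 × 10⁻⁴)(+0.78) = 7.1 × 10⁻⁵ → stable
The 135–169 m interval has Δρ < 0: lighter water underlies denser water.

135–169 m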